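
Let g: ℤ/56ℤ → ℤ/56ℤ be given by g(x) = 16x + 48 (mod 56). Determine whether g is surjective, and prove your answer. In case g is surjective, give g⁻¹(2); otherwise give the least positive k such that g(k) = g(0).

7

Since gcd(16, 56) = 8, we have 16x ≡ 0 (mod 8) for all x, so g(x) ≡ 0 (mod 8).
But 1 ≢ 0 (mod 8), so 1 ∈ ℤ/56ℤ has no preimage. Therefore g is not surjective.
Since g is not surjective, we find the least positive k with g(k) = g(0): this means 16k ≡ 0 (mod 56), i.e. 56 ∣ 16k. Since gcd(16, 56) = 8, dividing through by 8 this holds exactly when 7 ∣ 2k, and as gcd(2, 7) = 1, exactly when 7 ∣ k.
The smallest positive such k is 7.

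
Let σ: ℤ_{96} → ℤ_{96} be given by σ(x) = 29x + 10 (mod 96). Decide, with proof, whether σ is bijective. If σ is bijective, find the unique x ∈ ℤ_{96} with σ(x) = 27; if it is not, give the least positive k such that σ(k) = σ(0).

Recall: σ is injective when σ(a) = σ(b) forces a = b.
If σ(a) = σ(b), then 29a ≡ 29b (mod 96). Because gcd(29, 96) = 1, we may cancel 29 to get a ≡ b (mod 96).
We now compute 29⁻¹ mod 96 explicitly. Euclid's algorithm: 96 = 3·29 + 9, 29 = 3·9 + 2, 9 = 4·2 + 1; back-substituting gives 1 = 53·29 − 16·96, so 29⁻¹ ≡ 53 (mod 96).
For any y ∈ ℤ_{96}, x = 53(y − 10) mod 96 satisfies σ(x) = 29·53(y − 10) + 10 ≡ y (since 29·53 ≡ 1 mod 96). So every y has a preimage.
Therefore σ is bijective.
Since σ is bijective, we compute σ⁻¹(27): solve 29x + 10 ≡ 27 (mod 96), i.e. 29x ≡ 17 (mod 96).
Multiplying by 29⁻¹ = 53 gives x ≡ 53·17 = 901 = 9·96 + 37 ≡ 37 (mod 96).
Check: σ(37) = 29·37 + 10 = 1083 = 11·96 + 27 ≡ 27 (mod 96).

37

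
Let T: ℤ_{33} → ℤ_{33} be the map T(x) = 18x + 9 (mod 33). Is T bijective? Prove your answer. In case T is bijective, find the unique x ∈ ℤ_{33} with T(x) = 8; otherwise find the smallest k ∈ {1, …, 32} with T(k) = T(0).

11

We have gcd(18, 33) = 3 > 1. Taking a = 0 and b = 11: T(0) = 9 and T(11) = 18·11 + 9 = 207 ≡ 9 (mod 33).
So T(0) = T(11) while 0 ≠ 11, hence T is not injective, hence not bijective.
Since T is not bijective, we find the least positive k with T(k) = T(0): this means 18k ≡ 0 (mod 33), i.e. 33 ∣ 18k. Since gcd(18, 33) = 3, dividing through by 3 this holds exactly when 11 ∣ 6k, and as gcd(6, 11) = 1, exactly when 11 ∣ k.
The smallest positive such k is 11.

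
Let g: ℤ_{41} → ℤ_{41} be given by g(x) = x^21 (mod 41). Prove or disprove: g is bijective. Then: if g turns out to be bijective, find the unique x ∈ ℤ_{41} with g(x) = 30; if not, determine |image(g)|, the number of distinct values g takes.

11

Since 41 is prime, the nonzero elements of ℤ_{41} form a cyclic group of order 40.
As gcd(21, 40) = 1, raising to the 21st power is a bijection on this group: if a^21 ≡ b^21 then (ab^{−1})^21 = 1, and the only element of order dividing gcd(21, 40) = 1 is 1, so a = b.
With g(0) = 0 this makes g injective on all of ℤ_{41}, hence bijective (finite equal-size domain and codomain). In particular g is bijective.
Since g is bijective, we find the preimage of 30. The inverse of x ↦ x^21 on (ℤ_{41})^× is x ↦ x^21, because 21·21 = 441 = 11·40 + 1 ≡ 1 (mod 40) and x^{40} = 1 for x ≠ 0 (Fermat). So g⁻¹(30) = 30^21 mod 41.
Repeated squaring mod 41: 30^1 ≡ 30, 30^2 ≡ 30² = 900 ≡ 39, 30^4 ≡ 39² = 1521 ≡ 4, 30^8 ≡ 4² = 16, 30^16 ≡ 16² = 256 ≡ 10. Since 21 = 16 + 4 + 1, 30^21 ≡ 10·4·30: 10·4 = 40, then 40·30 = 1200 ≡ 11. So 30^21 ≡ 11 (mod 41).
Hence g⁻¹(30) = 11.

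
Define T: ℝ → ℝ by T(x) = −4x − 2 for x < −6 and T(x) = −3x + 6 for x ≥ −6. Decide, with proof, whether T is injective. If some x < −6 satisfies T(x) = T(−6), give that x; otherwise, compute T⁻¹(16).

Both pieces are strictly decreasing (slopes −4 and −3), so each is injective on its own interval.
The left piece maps (−∞, −6) onto (22, ∞); the right piece maps [−6, ∞) onto (−∞, 24].
These images overlap. In particular T(−6) = 24 (right piece), and solving −4x − 2 = 24 on the left piece gives x = −13/2 < −6.
So T(−13/2) = T(−6) with −13/2 ≠ −6, and T is not injective. This x = −13/2 is the requested value below −6.

-13/2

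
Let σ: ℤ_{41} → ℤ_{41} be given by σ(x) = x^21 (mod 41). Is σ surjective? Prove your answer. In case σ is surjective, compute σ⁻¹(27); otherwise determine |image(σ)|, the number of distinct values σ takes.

14

Since 41 is prime, the nonzero elements of ℤ_{41} form a cyclic group of order 40.
As gcd(21, 40) = 1, raising to the 21st power is a bijection on this group: if x_1^21 ≡ x_2^21 then (x_1x_2^{−1})^21 = 1, and the only element of order dividing gcd(21, 40) = 1 is 1, so x_1 = x_2.
With σ(0) = 0 this makes σ injective on all of ℤ_{41}, hence bijective (finite equal-size domain and codomain). In particular σ is surjective.
Since σ is surjective, we find the preimage of 27. The inverse of x ↦ x^21 on (ℤ_{41})^× is x ↦ x^21, because 21·21 = 441 = 11·40 + 1 ≡ 1 (mod 40) and x^{40} = 1 for x ≠ 0 (Fermat). So σ⁻¹(27) = 27^21 mod 41.
Repeated squaring mod 41: 27^1 ≡ 27, 27^2 ≡ 27² = 729 ≡ 32, 27^4 ≡ 32² = 1024 ≡ 40, 27^8 ≡ 40² = 1600 ≡ 1, 27^16 ≡ 1² = 1. Since 21 = 16 + 4 + 1, 27^21 ≡ 1·40·27: 1·40 = 40, then 40·27 = 1080 ≡ 14. So 27^21 ≡ 14 (mod 41).
Hence σ⁻¹(27) = 14.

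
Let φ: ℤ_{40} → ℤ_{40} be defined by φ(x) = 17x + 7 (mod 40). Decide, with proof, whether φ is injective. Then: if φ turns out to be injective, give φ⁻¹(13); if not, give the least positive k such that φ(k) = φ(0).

38

By definition, injectivity means: for all x_1, x_2 in the domain, φ(x_1) = φ(x_2) implies x_1 = x_2.
If φ(x_1) = φ(x_2), then 17x_1 ≡ 17x_2 (mod 40). Because gcd(17, 40) = 1, we may cancel 17 to get x_1 ≡ x_2 (mod 40).
Thus φ is injective.
We now compute 17⁻¹ mod 40 explicitly. Euclid's algorithm: 40 = 2·17 + 6, 17 = 2·6 + 5, 6 = 1·5 + 1; back-substituting gives 1 = 33·17 − 14·40, so 17⁻¹ ≡ 33 (mod 40).
Since φ is injective, we find φ⁻¹(13): we need 17x ≡ 13 − 7 ≡ 6 (mod 40). Using 17⁻¹ = 33: x ≡ 33·6 = 198 = 4·40 + 38, so x = 38.
Check: φ(38) = 17·38 + 7 = 653 = 16·40 + 13 ≡ 13 (mod 40).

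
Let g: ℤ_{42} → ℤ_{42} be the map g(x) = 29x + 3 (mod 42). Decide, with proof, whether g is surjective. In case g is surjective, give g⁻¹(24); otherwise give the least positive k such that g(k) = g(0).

21

Since gcd(29, 42) = 1, 29 is invertible modulo 42. Euclid's algorithm: 42 = 1·29 + 13, 29 = 2·13 + 3, 13 = 4·3 + 1; back-substituting gives 1 = 29·29 − 20·42, so 29⁻¹ ≡ 29 (mod 42).
For any y ∈ ℤ_{42}, x = 29(y − 3) mod 42 satisfies g(x) = 29·29(y − 3) + 3 ≡ y (since 29·29 ≡ 1 mod 42). So every y has a preimage.
Hence g is surjective.
Since g is surjective, we find g⁻¹(24): we need 29x ≡ 24 − 3 ≡ 21 (mod 42). Using 29⁻¹ = 29: x ≡ 29·21 = 609 = 14·42 + 21, so x = 21.
Check: g(21) = 29·21 + 3 = 612 = 14·42 + 24 ≡ 24 (mod 42).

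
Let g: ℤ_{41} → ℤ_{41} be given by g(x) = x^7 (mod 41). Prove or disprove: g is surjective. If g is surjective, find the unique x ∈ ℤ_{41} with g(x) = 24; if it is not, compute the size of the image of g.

34

Since 41 is prime, the nonzero elements of ℤ_{41} form a cyclic group of order 40.
As gcd(7, 40) = 1, raising to the 7th power is a bijection on this group: if a^7 ≡ b^7 then (ab^{−1})^7 = 1, and the only element of order dividing gcd(7, 40) = 1 is 1, so a = b.
With g(0) = 0 this makes g injective on all of ℤ_{41}, hence bijective (finite equal-size domain and codomain). In particular g is surjective.
Since g is surjective, we find the preimage of 24. The inverse of x ↦ x^7 on (ℤ_{41})^× is x ↦ x^23, because 7·23 = 161 = 4·40 + 1 ≡ 1 (mod 40) and x^{40} = 1 for x ≠ 0 (Fermat). So g⁻¹(24) = 24^23 mod 41.
Repeated squaring mod 41: 24^1 ≡ 24, 24^2 ≡ 24² = 576 ≡ 2, 24^4 ≡ 2² = 4, 24^8 ≡ 4² = 16, 24^16 ≡ 16² = 256 ≡ 10. Since 23 = 16 + 4 + 2 + 1, 24^23 ≡ 10·4·2·24: 10·4 = 40, then 40·2 = 80 ≡ 39, then 39·24 = 936 ≡ 34. So 24^23 ≡ 34 (mod 41).
Hence g⁻¹(24) = 34.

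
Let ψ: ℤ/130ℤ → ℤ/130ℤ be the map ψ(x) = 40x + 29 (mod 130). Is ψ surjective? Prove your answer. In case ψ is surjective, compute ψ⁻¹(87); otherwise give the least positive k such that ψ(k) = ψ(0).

Recall: surjectivity means every element of the codomain has a preimage under ψ.
Since gcd(40, 130) = 10, we have 40x ≡ 0 (mod 10) for all x, so ψ(x) ≡ 9 (mod 10).
But 0 ≢ 9 (mod 10), so 0 ∈ ℤ/130ℤ has no preimage. Thus ψ is not surjective.
Since ψ is not surjective, we find the least positive k with ψ(k) = ψ(0): this means 40k ≡ 0 (mod 130), i.e. 130 ∣ 40k. Since gcd(40, 130) = 10, dividing through by 10 this holds exactly when 13 ∣ 4k, and as gcd(4, 13) = 1, exactly when 13 ∣ k.
The smallest positive such k is 13.

13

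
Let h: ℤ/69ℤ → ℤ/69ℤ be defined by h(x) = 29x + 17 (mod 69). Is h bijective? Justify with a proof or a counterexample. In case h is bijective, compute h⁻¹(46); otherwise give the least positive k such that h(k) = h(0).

If h(a) = h(b), then 29a ≡ 29b (mod 69). Because gcd(29, 69) = 1, we may cancel 29 to get a ≡ b (mod 69).
We now compute 29⁻¹ mod 69 explicitly. Euclid's algorithm: 69 = 2·29 + 11, 29 = 2·11 + 7, 11 = 1·7 + 4, 7 = 1·4 + 3, 4 = 1·3 + 1; back-substituting gives 1 = 50·29 − 21·69, so 29⁻¹ ≡ 50 (mod 69).
Then y ↦ 50(y − 17) is a two-sided inverse to h, so every y ∈ ℤ/69ℤ has a preimage.
Hence h is bijective.
Since h is bijective, we compute h⁻¹(46): solve 29x + 17 ≡ 46 (mod 69), i.e. 29x ≡ 29 (mod 69).
Multiplying by 29⁻¹ = 50 gives x ≡ 50·29 = 1450 = 21·69 + 1 ≡ 1 (mod 69).
Check: h(1) = 29·1 + 17 = 46 ≡ 46 (mod 69).

1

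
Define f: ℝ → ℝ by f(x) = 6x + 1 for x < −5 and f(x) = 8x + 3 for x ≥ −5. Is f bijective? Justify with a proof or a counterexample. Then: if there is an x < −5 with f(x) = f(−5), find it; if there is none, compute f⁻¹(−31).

-19/3

Both pieces are strictly increasing (slopes 6 and 8), so each is injective on its own interval.
The left piece maps (−∞, −5) onto (−∞, −29); the right piece maps [−5, ∞) onto [−37, ∞).
These images overlap. In particular f(−5) = −37 (right piece), and solving 6x + 1 = −37 on the left piece gives x = −19/3 < −5.
So f(−19/3) = f(−5) with −19/3 ≠ −5, and f is not injective, hence not bijective. This x = −19/3 is the requested value below −5.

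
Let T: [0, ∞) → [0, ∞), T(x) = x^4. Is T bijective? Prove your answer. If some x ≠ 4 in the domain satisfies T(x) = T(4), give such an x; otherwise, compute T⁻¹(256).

4

On [0, ∞), x ↦ x^4 is strictly increasing (injective) and for any y ∈ [0, ∞) the 4th root y^{1/4} lies in [0, ∞) (surjective). So T is bijective.
Since x ↦ x^4 is strictly increasing on [0, ∞), it is injective there, so no x ≠ 4 in the domain has T(x) = T(4). We therefore compute T⁻¹(256) = 256^{1/4} = 4 (indeed 4^4 = 256).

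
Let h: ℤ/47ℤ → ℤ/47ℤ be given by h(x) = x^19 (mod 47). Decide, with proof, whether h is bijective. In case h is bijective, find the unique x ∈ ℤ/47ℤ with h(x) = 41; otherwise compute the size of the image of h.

Since 47 is prime, the nonzero elements of ℤ/47ℤ form a cyclic group of order 46.
As gcd(19, 46) = 1, raising to the 19th power is a bijection on this group: if u^19 ≡ v^19 then (uv^{−1})^19 = 1, and the only element of order dividing gcd(19, 46) = 1 is 1, so u = v.
With h(0) = 0 this makes h injective on all of ℤ/47ℤ, hence bijective (finite equal-size domain and codomain). In particular h is bijective.
Since h is bijective, we find the preimage of 41. The inverse of x ↦ x^19 on (ℤ/47ℤ)^× is x ↦ x^17, because 19·17 = 323 = 7·46 + 1 ≡ 1 (mod 46) and x^{46} = 1 for x ≠ 0 (Fermat). So h⁻¹(41) = 41^17 mod 47.
Repeated squaring mod 47: 41^1 ≡ 41, 41^2 ≡ 41² = 1681 ≡ 36, 41^4 ≡ 36² = 1296 ≡ 27, 41^8 ≡ 27² = 729 ≡ 24, 41^16 ≡ 24² = 576 ≡ 12. Since 17 = 16 + 1, 41^17 ≡ 12·41: 12·41 = 492 ≡ 22. So 41^17 ≡ 22 (mod 47).
Hence h⁻¹(41) = 22.

22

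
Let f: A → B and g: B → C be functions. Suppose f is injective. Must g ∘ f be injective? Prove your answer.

No. Take A = B = C = {1, 2}, f = identity (injective), and g(x) = 1 for every x.
Then (g ∘ f)(1) = 1 = (g ∘ f)(2) with 1 ≠ 2, so g ∘ f is not injective.

not injective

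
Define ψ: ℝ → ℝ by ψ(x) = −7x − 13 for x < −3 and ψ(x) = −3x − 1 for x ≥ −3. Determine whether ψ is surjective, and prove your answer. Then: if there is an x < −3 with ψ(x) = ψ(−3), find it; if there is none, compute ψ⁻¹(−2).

1/3

Both pieces are strictly decreasing (slopes −7 and −3), so each is injective on its own interval.
The left piece maps (−∞, −3) onto (8, ∞); the right piece maps [−3, ∞) onto (−∞, 8].
These images together cover ℝ, so ψ is surjective.
Because the two images are disjoint, no x < −3 has ψ(x) = ψ(−3), so we compute ψ⁻¹(−2): −2 lies in (−∞, 8], so solve −3x − 1 = −2: x = (−2 + 1)/(−3) = 1/3.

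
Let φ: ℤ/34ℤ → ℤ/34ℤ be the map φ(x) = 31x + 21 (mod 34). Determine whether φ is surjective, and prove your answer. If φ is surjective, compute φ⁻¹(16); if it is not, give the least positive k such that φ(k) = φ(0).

Recall that φ is surjective if every y in the codomain equals φ(x) for some x in the domain.
Since gcd(31, 34) = 1, 31 is invertible modulo 34. Euclid's algorithm: 34 = 1·31 + 3, 31 = 10·3 + 1; back-substituting gives 1 = 11·31 − 10·34, so 31⁻¹ ≡ 11 (mod 34).
For any y ∈ ℤ/34ℤ, x = 11(y − 21) mod 34 satisfies φ(x) = 31·11(y − 21) + 21 ≡ y (since 31·11 ≡ 1 mod 34). So every y has a preimage.
Hence φ is surjective.
Since φ is surjective, we find φ⁻¹(16): we need 31x ≡ 16 − 21 ≡ 29 (mod 34). Using 31⁻¹ = 11: x ≡ 11·29 = 319 = 9·34 + 13, so x = 13.
Check: φ(13) = 31·13 + 21 = 424 = 12·34 + 16 ≡ 16 (mod 34).

13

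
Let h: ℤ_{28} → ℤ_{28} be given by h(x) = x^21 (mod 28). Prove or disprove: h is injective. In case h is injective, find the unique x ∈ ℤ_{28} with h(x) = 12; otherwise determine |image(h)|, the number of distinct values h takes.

9

h(2): Repeated squaring mod 28: 2^1 ≡ 2, 2^2 ≡ 2² = 4, 2^4 ≡ 4² = 16, 2^8 ≡ 16² = 256 ≡ 4, 2^16 ≡ 4² = 16. Since 21 = 16 + 4 + 1, 2^21 ≡ 16·16·2: 16·16 = 256 ≡ 4, then 4·2 = 8. So 2^21 ≡ 8 (mod 28).
h(4): Repeated squaring mod 28: 4^1 ≡ 4, 4^2 ≡ 4² = 16, 4^4 ≡ 16² = 256 ≡ 4, 4^8 ≡ 4² = 16, 4^16 ≡ 16² = 256 ≡ 4. Since 21 = 16 + 4 + 1, 4^21 ≡ 4·4·4: 4·4 = 16, then 16·4 = 64 ≡ 8. So 4^21 ≡ 8 (mod 28).
So h(2) = h(4) = 8 while 2 ≠ 4, hence h is not injective.
Since h is not injective, we determine |image(h)|. Computing x^21 mod 28 for each x (by repeated squaring, reducing mod 28 at every step), the values h(0), h(1), …, h(27) are: 0, 1, 8, 27, 8, 13, 20, 7, 8, 1, 20, 15, 20, 13, 0, 15, 8, 13, 8, 27, 20, 21, 8, 15, 20, 1, 20, 27.
The distinct values are {0, 1, 7, 8, 13, 15, 20, 21, 27}; there are 9 of them.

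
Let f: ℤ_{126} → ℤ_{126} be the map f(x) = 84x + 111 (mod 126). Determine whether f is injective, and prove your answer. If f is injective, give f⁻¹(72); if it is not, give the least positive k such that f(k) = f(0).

3

We have gcd(84, 126) = 42 > 1. Taking u = 0 and v = 3: f(0) = 111 and f(3) = 84·3 + 111 = 363 ≡ 111 (mod 126).
So f(0) = f(3) while 0 ≠ 3, therefore f is not injective.
Since f is not injective, we find the least positive k with f(k) = f(0): this means 84k ≡ 0 (mod 126), i.e. 126 ∣ 84k. Since gcd(84, 126) = 42, dividing through by 42 this holds exactly when 3 ∣ 2k, and as gcd(2, 3) = 1, exactly when 3 ∣ k.
The smallest positive such k is 3.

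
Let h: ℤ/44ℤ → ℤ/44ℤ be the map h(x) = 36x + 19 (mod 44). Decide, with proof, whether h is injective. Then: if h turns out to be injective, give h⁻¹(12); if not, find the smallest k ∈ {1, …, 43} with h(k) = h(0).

We have gcd(36, 44) = 4 > 1. Taking u = 0 and v = 11: h(0) = 19 and h(11) = 36·11 + 19 = 415 ≡ 19 (mod 44).
So h(0) = h(11) while 0 ≠ 11, therefore h is not injective.
Since h is not injective, we find the least positive k with h(k) = h(0): this means 36k ≡ 0 (mod 44), i.e. 44 ∣ 36k. Since gcd(36, 44) = 4, dividing through by 4 this holds exactly when 11 ∣ 9k, and as gcd(9, 11) = 1, exactly when 11 ∣ k.
The smallest positive such k is 11.

11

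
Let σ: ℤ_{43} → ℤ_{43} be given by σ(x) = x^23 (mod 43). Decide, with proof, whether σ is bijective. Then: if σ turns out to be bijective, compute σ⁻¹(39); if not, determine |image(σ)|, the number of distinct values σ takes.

2

Since 43 is prime, the nonzero elements of ℤ_{43} form a cyclic group of order 42.
As gcd(23, 42) = 1, raising to the 23rd power is a bijection on this group: if x_1^23 ≡ x_2^23 then (x_1x_2^{−1})^23 = 1, and the only element of order dividing gcd(23, 42) = 1 is 1, so x_1 = x_2.
With σ(0) = 0 this makes σ injective on all of ℤ_{43}, hence bijective (finite equal-size domain and codomain). In particular σ is bijective.
Since σ is bijective, we find the preimage of 39. The inverse of x ↦ x^23 on (ℤ_{43})^× is x ↦ x^11, because 23·11 = 253 = 6·42 + 1 ≡ 1 (mod 42) and x^{42} = 1 for x ≠ 0 (Fermat). So σ⁻¹(39) = 39^11 mod 43.
Repeated squaring mod 43: 39^1 ≡ 39, 39^2 ≡ 39² = 1521 ≡ 16, 39^4 ≡ 16² = 256 ≡ 41, 39^8 ≡ 41² = 1681 ≡ 4. Since 11 = 8 + 2 + 1, 39^11 ≡ 4·16·39: 4·16 = 64 ≡ 21, then 21·39 = 819 ≡ 2. So 39^11 ≡ 2 (mod 43).
Hence σ⁻¹(39) = 2.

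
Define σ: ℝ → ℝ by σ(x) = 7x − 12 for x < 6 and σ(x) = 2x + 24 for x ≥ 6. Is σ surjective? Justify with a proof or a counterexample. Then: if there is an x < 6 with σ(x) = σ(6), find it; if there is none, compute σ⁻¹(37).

Both pieces are strictly increasing (slopes 7 and 2), so each is injective on its own interval.
The left piece maps (−∞, 6) onto (−∞, 30); the right piece maps [6, ∞) onto [36, ∞).
The union (−∞, 30) ∪ [36, ∞) omits the interval between 30 and 36; in particular 30 has no preimage. So σ is not surjective.
Because the two images are disjoint, no x < 6 has σ(x) = σ(6), so we compute σ⁻¹(37): 37 lies in [36, ∞), so solve 2x + 24 = 37: x = (37 − 24)/2 = 13/2.

13/2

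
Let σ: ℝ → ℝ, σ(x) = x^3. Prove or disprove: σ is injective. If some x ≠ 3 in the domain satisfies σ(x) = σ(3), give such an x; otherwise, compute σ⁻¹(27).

3

On ℝ, x ↦ x^3 is strictly increasing (since 3 is odd), so σ(s) = σ(t) forces s = t. Thus σ is injective.
Since x ↦ x^3 is strictly increasing on ℝ, it is injective there, so no x ≠ 3 in the domain has σ(x) = σ(3). We therefore compute σ⁻¹(27) = 27^{1/3} = 3 (indeed 3^3 = 27).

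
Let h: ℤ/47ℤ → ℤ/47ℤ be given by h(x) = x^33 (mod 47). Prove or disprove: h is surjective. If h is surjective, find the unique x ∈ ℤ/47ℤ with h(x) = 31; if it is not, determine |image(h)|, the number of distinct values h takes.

15

Since 47 is prime, the nonzero elements of ℤ/47ℤ form a cyclic group of order 46.
As gcd(33, 46) = 1, raising to the 33rd power is a bijection on this group: if s^33 ≡ t^33 then (st^{−1})^33 = 1, and the only element of order dividing gcd(33, 46) = 1 is 1, so s = t.
With h(0) = 0 this makes h injective on all of ℤ/47ℤ, hence bijective (finite equal-size domain and codomain). In particular h is surjective.
Since h is surjective, we find the preimage of 31. The inverse of x ↦ x^33 on (ℤ/47ℤ)^× is x ↦ x^7, because 33·7 = 231 = 5·46 + 1 ≡ 1 (mod 46) and x^{46} = 1 for x ≠ 0 (Fermat). So h⁻¹(31) = 31^7 mod 47.
Repeated squaring mod 47: 31^1 ≡ 31, 31^2 ≡ 31² = 961 ≡ 21, 31^4 ≡ 21² = 441 ≡ 18. Since 7 = 4 + 2 + 1, 31^7 ≡ 18·21·31: 18·21 = 378 ≡ 2, then 2·31 = 62 ≡ 15. So 31^7 ≡ 15 (mod 47).
Hence h⁻¹(31) = 15.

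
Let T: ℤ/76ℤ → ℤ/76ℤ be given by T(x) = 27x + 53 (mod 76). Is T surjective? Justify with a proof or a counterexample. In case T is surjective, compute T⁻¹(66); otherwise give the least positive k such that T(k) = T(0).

Since gcd(27, 76) = 1, 27 is invertible modulo 76. Euclid's algorithm: 76 = 2·27 + 22, 27 = 1·22 + 5, 22 = 4·5 + 2, 5 = 2·2 + 1; back-substituting gives 1 = 31·27 − 11·76, so 27⁻¹ ≡ 31 (mod 76).
Then y ↦ 31(y − 53) is a two-sided inverse to T, so every y ∈ ℤ/76ℤ has a preimage.
Hence T is surjective.
Since T is surjective, we find T⁻¹(66): we need 27x ≡ 66 − 53 ≡ 13 (mod 76). Using 27⁻¹ = 31: x ≡ 31·13 = 403 = 5·76 + 23, so x = 23.
Check: T(23) = 27·23 + 53 = 674 = 8·76 + 66 ≡ 66 (mod 76).

23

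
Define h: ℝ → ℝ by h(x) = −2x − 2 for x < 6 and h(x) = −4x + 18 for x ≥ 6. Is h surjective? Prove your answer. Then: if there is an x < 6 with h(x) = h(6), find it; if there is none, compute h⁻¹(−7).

2

Both pieces are strictly decreasing (slopes −2 and −4), so each is injective on its own interval.
The left piece maps (−∞, 6) onto (−14, ∞); the right piece maps [6, ∞) onto (−∞, −6].
The union (−14, ∞) ∪ (−∞, −6] covers ℝ, so h is surjective.
For the follow-up: the images overlap, so an x < 6 with h(x) = h(6) exists. h(6) = −6; solving −2x − 2 = −6 for x < 6 gives x = (−6 + 2)/(−2) = 2.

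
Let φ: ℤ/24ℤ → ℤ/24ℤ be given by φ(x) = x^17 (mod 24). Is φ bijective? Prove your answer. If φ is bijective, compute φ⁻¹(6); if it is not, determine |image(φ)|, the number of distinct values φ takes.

φ(0) = 0^17 = 0.
φ(6): Repeated squaring mod 24: 6^1 ≡ 6, 6^2 ≡ 6² = 36 ≡ 12, 6^4 ≡ 12² = 144 ≡ 0, 6^8 ≡ 0² = 0, 6^16 ≡ 0² = 0. Since 17 = 16 + 1, 6^17 ≡ 0·6: 0·6 = 0. So 6^17 ≡ 0 (mod 24).
So φ(0) = φ(6) = 0 while 0 ≠ 6, therefore φ is not injective, hence not bijective.
Since φ is not bijective, we determine |image(φ)|. Computing x^17 mod 24 for each x (by repeated squaring, reducing mod 24 at every step), the values φ(0), φ(1), …, φ(23) are: 0, 1, 8, 3, 16, 5, 0, 7, 8, 9, 16, 11, 0, 13, 8, 15, 16, 17, 0, 19, 8, 21, 16, 23.
The distinct values are {0, 1, 3, 5, 7, 8, 9, 11, 13, 15, 16, 17, 19, 21, 23}; there are 15 of them.

15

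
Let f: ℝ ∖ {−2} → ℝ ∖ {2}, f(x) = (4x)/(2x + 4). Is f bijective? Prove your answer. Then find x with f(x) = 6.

-3

Suppose f(a) = f(b). Cross-multiplying: (4a)(2b + 4) = (4b)(2a + 4).
Expanding both sides and cancelling the symmetric terms leaves 16·(a − b) = 0. Since 16 ≠ 0, a = b. Thus f is injective.
For any y ≠ 2, solving y(2x + 4) = 4x for x gives a well-defined x ≠ −2. So f is surjective.
Therefore f is bijective.
Solving f(x) = 6: cross-multiplying gives 4x = 6(2x + 4), which rearranges to −8x = 24, so x = −3.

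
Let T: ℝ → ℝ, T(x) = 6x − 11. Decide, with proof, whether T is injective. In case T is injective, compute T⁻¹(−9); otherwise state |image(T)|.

1/3

Recall that T is injective when T(u) = T(v) forces u = v.
Suppose T(u) = T(v). Then 6u − 11 = 6v − 11, hence 6u = 6v, hence u = v.
So T is injective.
Since T is injective, we compute T⁻¹(−9) = (−9 + 11)/6 = 1/3.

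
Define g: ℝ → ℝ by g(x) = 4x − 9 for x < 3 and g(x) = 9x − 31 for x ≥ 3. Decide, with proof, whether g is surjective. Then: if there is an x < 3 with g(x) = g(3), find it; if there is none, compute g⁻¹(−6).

Both pieces are strictly increasing (slopes 4 and 9), so each is injective on its own interval.
The left piece maps (−∞, 3) onto (−∞, 3); the right piece maps [3, ∞) onto [−4, ∞).
The union (−∞, 3) ∪ [−4, ∞) covers ℝ, so g is surjective.
For the follow-up: the images overlap, so an x < 3 with g(x) = g(3) exists. g(3) = −4; solving 4x − 9 = −4 for x < 3 gives x = (−4 + 9)/4 = 5/4.

5/4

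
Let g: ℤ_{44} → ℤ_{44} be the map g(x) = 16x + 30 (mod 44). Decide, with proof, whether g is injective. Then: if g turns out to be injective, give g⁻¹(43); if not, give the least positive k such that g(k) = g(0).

11

By definition, g is injective when g(x_1) = g(x_2) forces x_1 = x_2.
We have gcd(16, 44) = 4 > 1. Taking x_1 = 0 and x_2 = 11: g(0) = 30 and g(11) = 16·11 + 30 = 206 ≡ 30 (mod 44).
So g(0) = g(11) while 0 ≠ 11, thus g is not injective.
Since g is not injective, we find the least positive k with g(k) = g(0): this means 16k ≡ 0 (mod 44), i.e. 44 ∣ 16k. Since gcd(16, 44) = 4, dividing through by 4 this holds exactly when 11 ∣ 4k, and as gcd(4, 11) = 1, exactly when 11 ∣ k.
The smallest positive such k is 11.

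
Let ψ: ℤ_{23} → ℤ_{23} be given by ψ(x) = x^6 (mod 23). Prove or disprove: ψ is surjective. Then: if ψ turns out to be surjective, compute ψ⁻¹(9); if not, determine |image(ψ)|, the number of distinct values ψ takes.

ψ(11): Repeated squaring mod 23: 11^1 ≡ 11, 11^2 ≡ 11² = 121 ≡ 6, 11^4 ≡ 6² = 36 ≡ 13. Since 6 = 4 + 2, 11^6 ≡ 13·6: 13·6 = 78 ≡ 9. So 11^6 ≡ 9 (mod 23).
ψ(12): Repeated squaring mod 23: 12^1 ≡ 12, 12^2 ≡ 12² = 144 ≡ 6, 12^4 ≡ 6² = 36 ≡ 13. Since 6 = 4 + 2, 12^6 ≡ 13·6: 13·6 = 78 ≡ 9. So 12^6 ≡ 9 (mod 23).
So ψ(11) = ψ(12) = 9 while 11 ≠ 12, therefore ψ is not injective.
A non-injective map from the 23-element set ℤ_{23} to itself takes at most 22 distinct values, so it cannot be surjective. Hence ψ is not surjective.
Since ψ is not surjective, we determine |image(ψ)|. Computing x^6 mod 23 for each x (by repeated squaring, reducing mod 23 at every step), the values ψ(0), ψ(1), …, ψ(22) are: 0, 1, 18, 16, 2, 8, 12, 4, 13, 3, 6, 9, 9, 6, 3, 13, 4, 12, 8, 2, 16, 18, 1.
The distinct values are {0, 1, 2, 3, 4, 6, 8, 9, 12, 13, 16, 18}; there are 12 of them.

12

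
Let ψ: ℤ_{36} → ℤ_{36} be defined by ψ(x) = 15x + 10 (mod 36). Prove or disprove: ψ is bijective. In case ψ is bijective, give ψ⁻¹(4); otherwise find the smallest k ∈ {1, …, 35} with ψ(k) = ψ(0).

We have gcd(15, 36) = 3 > 1. Taking x_1 = 0 and x_2 = 12: ψ(0) = 10 and ψ(12) = 15·12 + 10 = 190 ≡ 10 (mod 36).
So ψ(0) = ψ(12) while 0 ≠ 12, therefore ψ is not injective, hence not bijective.
Since ψ is not bijective, we find the least positive k with ψ(k) = ψ(0): this means 15k ≡ 0 (mod 36), i.e. 36 ∣ 15k. Since gcd(15, 36) = 3, dividing through by 3 this holds exactly when 12 ∣ 5k, and as gcd(5, 12) = 1, exactly when 12 ∣ k.
The smallest positive such k is 12.

12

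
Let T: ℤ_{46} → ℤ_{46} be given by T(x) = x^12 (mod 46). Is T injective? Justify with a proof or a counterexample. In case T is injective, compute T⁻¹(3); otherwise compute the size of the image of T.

T(22): Repeated squaring mod 46: 22^1 ≡ 22, 22^2 ≡ 22² = 484 ≡ 24, 22^4 ≡ 24² = 576 ≡ 24, 22^8 ≡ 24² = 576 ≡ 24. Since 12 = 8 + 4, 22^12 ≡ 24·24: 24·24 = 576 ≡ 24. So 22^12 ≡ 24 (mod 46).
T(24): Repeated squaring mod 46: 24^1 ≡ 24, 24^2 ≡ 24² = 576 ≡ 24, 24^4 ≡ 24² = 576 ≡ 24, 24^8 ≡ 24² = 576 ≡ 24. Since 12 = 8 + 4, 24^12 ≡ 24·24: 24·24 = 576 ≡ 24. So 24^12 ≡ 24 (mod 46).
So T(22) = T(24) = 24 while 22 ≠ 24, hence T is not injective.
Since T is not injective, we determine |image(T)|. Computing x^12 mod 46 for each x (by repeated squaring, reducing mod 46 at every step), the values T(0), T(1), …, T(45) are: 0, 1, 2, 3, 4, 41, 6, 39, 8, 9, 36, 35, 12, 13, 32, 31, 16, 29, 18, 27, 26, 25, 24, 23, 24, 25, 26, 27, 18, 29, 16, 31, 32, 13, 12, 35, 36, 9, 8, 39, 6, 41, 4, 3, 2, 1.
The distinct values are {0, 1, 2, 3, 4, 6, 8, 9, 12, 13, 16, 18, 23, 24, 25, 26, 27, 29, 31, 32, 35, 36, 39, 41}; there are 24 of them.

24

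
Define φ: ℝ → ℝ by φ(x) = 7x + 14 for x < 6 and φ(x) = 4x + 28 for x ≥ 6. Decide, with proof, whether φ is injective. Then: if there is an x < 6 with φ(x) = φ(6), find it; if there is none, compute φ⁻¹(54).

Both pieces are strictly increasing (slopes 7 and 4), so each is injective on its own interval.
The left piece maps (−∞, 6) onto (−∞, 56); the right piece maps [6, ∞) onto [52, ∞).
These images overlap. In particular φ(6) = 52 (right piece), and solving 7x + 14 = 52 on the left piece gives x = 38/7 < 6.
So φ(38/7) = φ(6) with 38/7 ≠ 6, and φ is not injective. This x = 38/7 is the requested value below 6.

38/7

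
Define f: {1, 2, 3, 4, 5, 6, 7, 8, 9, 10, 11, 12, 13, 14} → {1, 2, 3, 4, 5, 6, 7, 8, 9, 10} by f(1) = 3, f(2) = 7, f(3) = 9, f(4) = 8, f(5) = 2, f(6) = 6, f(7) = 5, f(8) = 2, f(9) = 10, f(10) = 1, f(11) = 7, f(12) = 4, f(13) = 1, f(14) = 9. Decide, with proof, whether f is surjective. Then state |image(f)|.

Every element of the codomain has a preimage: 1 = f(10), 2 = f(5), 3 = f(1), 4 = f(12), 5 = f(7), 6 = f(6), 7 = f(2), 8 = f(4), 9 = f(3), 10 = f(9).
Hence f is surjective.
The image of f is {1, 2, 3, 4, 5, 6, 7, 8, 9, 10}, which has 10 elements.

10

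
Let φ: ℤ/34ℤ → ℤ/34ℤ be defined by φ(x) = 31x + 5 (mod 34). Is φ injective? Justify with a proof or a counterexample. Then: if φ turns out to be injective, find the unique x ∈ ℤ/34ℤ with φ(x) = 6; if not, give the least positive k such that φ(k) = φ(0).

11

If φ(x_1) = φ(x_2), then 31x_1 ≡ 31x_2 (mod 34). Because gcd(31, 34) = 1, we may cancel 31 to get x_1 ≡ x_2 (mod 34).
So φ is injective.
We now compute 31⁻¹ mod 34 explicitly. Euclid's algorithm: 34 = 1·31 + 3, 31 = 10·3 + 1; back-substituting gives 1 = 11·31 − 10·34, so 31⁻¹ ≡ 11 (mod 34).
Since φ is injective, we compute φ⁻¹(6): solve 31x + 5 ≡ 6 (mod 34), i.e. 31x ≡ 1 (mod 34).
Multiplying by 31⁻¹ = 11 gives x ≡ 11·1 = 11 ≡ 11 (mod 34).
Check: φ(11) = 31·11 + 5 = 346 = 10·34 + 6 ≡ 6 (mod 34).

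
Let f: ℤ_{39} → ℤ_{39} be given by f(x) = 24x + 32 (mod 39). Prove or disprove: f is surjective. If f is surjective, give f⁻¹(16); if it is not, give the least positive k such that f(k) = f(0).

Since gcd(24, 39) = 3, we have 24x ≡ 0 (mod 3) for all x, so f(x) ≡ 2 (mod 3).
But 0 ≢ 2 (mod 3), so 0 ∈ ℤ_{39} has no preimage. Hence f is not surjective.
Since f is not surjective, we find the least positive k with f(k) = f(0): this means 24k ≡ 0 (mod 39), i.e. 39 ∣ 24k. Since gcd(24, 39) = 3, dividing through by 3 this holds exactly when 13 ∣ 8k, and as gcd(8, 13) = 1, exactly when 13 ∣ k.
The smallest positive such k is 13.

13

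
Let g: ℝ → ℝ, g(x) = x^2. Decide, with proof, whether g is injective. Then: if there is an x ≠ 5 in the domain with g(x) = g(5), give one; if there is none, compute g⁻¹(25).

g(5) = 25 = (−5)^2 = g(−5) (since 2 is even), with 5 ≠ −5. So g is not injective.
For the follow-up, such an x exists: taking x = −5 ∈ ℝ gives g(−5) = 25 = g(5) with −5 ≠ 5.

-5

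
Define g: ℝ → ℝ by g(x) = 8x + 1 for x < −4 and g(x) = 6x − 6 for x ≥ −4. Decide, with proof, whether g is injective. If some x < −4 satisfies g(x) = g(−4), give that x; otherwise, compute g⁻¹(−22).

Both pieces are strictly increasing (slopes 8 and 6), so each is injective on its own interval.
The left piece maps (−∞, −4) onto (−∞, −31); the right piece maps [−4, ∞) onto [−30, ∞).
These images are disjoint, so no value is attained by both pieces. Hence g is injective.
Because the two images are disjoint, no x < −4 has g(x) = g(−4), so we compute g⁻¹(−22): −22 lies in [−30, ∞), so solve 6x − 6 = −22: x = (−22 + 6)/6 = −8/3.

-8/3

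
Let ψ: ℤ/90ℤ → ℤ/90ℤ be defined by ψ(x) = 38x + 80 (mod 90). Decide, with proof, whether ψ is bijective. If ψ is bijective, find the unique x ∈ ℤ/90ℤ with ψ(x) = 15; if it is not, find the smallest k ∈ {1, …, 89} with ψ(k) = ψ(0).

45

We have gcd(38, 90) = 2 > 1. Taking x_1 = 0 and x_2 = 45: ψ(0) = 80 and ψ(45) = 38·45 + 80 = 1790 ≡ 80 (mod 90).
So ψ(0) = ψ(45) while 0 ≠ 45, thus ψ is not injective, hence not bijective.
Since ψ is not bijective, we find the least positive k with ψ(k) = ψ(0): this means 38k ≡ 0 (mod 90), i.e. 90 ∣ 38k. Since gcd(38, 90) = 2, dividing through by 2 this holds exactly when 45 ∣ 19k, and as gcd(19, 45) = 1, exactly when 45 ∣ k.
The smallest positive such k is 45.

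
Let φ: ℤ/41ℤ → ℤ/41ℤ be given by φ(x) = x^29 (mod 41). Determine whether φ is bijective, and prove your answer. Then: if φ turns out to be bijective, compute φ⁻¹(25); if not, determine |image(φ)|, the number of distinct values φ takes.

23

Since 41 is prime, the nonzero elements of ℤ/41ℤ form a cyclic group of order 40.
As gcd(29, 40) = 1, raising to the 29th power is a bijection on this group: if x_1^29 ≡ x_2^29 then (x_1x_2^{−1})^29 = 1, and the only element of order dividing gcd(29, 40) = 1 is 1, so x_1 = x_2.
With φ(0) = 0 this makes φ injective on all of ℤ/41ℤ, hence bijective (finite equal-size domain and codomain). In particular φ is bijective.
Since φ is bijective, we find the preimage of 25. The inverse of x ↦ x^29 on (ℤ/41ℤ)^× is x ↦ x^29, because 29·29 = 841 = 21·40 + 1 ≡ 1 (mod 40) and x^{40} = 1 for x ≠ 0 (Fermat). So φ⁻¹(25) = 25^29 mod 41.
Repeated squaring mod 41: 25^1 ≡ 25, 25^2 ≡ 25² = 625 ≡ 10, 25^4 ≡ 10² = 100 ≡ 18, 25^8 ≡ 18² = 324 ≡ 37, 25^16 ≡ 37² = 1369 ≡ 16. Since 29 = 16 + 8 + 4 + 1, 25^29 ≡ 16·37·18·25: 16·37 = 592 ≡ 18, then 18·18 = 324 ≡ 37, then 37·25 = 925 ≡ 23. So 25^29 ≡ 23 (mod 41).
Hence φ⁻¹(25) = 23.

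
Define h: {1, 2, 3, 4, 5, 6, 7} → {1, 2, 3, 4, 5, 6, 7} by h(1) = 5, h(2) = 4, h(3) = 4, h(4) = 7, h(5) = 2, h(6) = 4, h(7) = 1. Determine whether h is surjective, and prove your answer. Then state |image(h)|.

5

No element maps to 3, so h is not surjective.
The image of h is {1, 2, 4, 5, 7}, which has 5 elements.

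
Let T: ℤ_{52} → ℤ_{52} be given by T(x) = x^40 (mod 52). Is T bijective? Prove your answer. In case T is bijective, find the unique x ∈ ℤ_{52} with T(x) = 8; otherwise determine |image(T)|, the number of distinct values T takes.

8

T(1) = 1^40 = 1.
T(5): Repeated squaring mod 52: 5^1 ≡ 5, 5^2 ≡ 5² = 25, 5^4 ≡ 25² = 625 ≡ 1, 5^8 ≡ 1² = 1, 5^16 ≡ 1² = 1, 5^32 ≡ 1² = 1. Since 40 = 32 + 8, 5^40 ≡ 1·1: 1·1 = 1. So 5^40 ≡ 1 (mod 52).
So T(1) = T(5) = 1 while 1 ≠ 5, hence T is not injective, hence not bijective.
Since T is not bijective, we determine |image(T)|. Computing x^40 mod 52 for each x (by repeated squaring, reducing mod 52 at every step), the values T(0), T(1), …, T(51) are: 0, 1, 16, 29, 48, 1, 48, 9, 40, 9, 16, 29, 40, 13, 40, 29, 16, 9, 40, 9, 48, 1, 48, 29, 16, 1, 0, 1, 16, 29, 48, 1, 48, 9, 40, 9, 16, 29, 40, 13, 40, 29, 16, 9, 40, 9, 48, 1, 48, 29, 16, 1.
The distinct values are {0, 1, 9, 13, 16, 29, 40, 48}; there are 8 of them.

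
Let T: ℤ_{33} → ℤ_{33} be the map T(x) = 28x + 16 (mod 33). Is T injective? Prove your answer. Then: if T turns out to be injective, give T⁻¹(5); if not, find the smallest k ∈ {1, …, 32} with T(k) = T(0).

22

Recall that T is injective when T(s) = T(t) forces s = t.
If T(s) = T(t), then 28s ≡ 28t (mod 33). Because gcd(28, 33) = 1, we may cancel 28 to get s ≡ t (mod 33).
Therefore T is injective.
We now compute 28⁻¹ mod 33 explicitly. Euclid's algorithm: 33 = 1·28 + 5, 28 = 5·5 + 3, 5 = 1·3 + 2, 3 = 1·2 + 1; back-substituting gives 1 = 13·28 − 11·33, so 28⁻¹ ≡ 13 (mod 33).
Since T is injective, we compute T⁻¹(5): solve 28x + 16 ≡ 5 (mod 33), i.e. 28x ≡ 22 (mod 33).
Multiplying by 28⁻¹ = 13 gives x ≡ 13·22 = 286 = 8·33 + 22 ≡ 22 (mod 33).
Check: T(22) = 28·22 + 16 = 632 = 19·33 + 5 ≡ 5 (mod 33).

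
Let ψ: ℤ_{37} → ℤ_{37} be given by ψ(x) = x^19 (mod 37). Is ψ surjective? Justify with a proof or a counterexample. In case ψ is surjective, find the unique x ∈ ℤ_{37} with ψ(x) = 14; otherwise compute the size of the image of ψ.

23

Since 37 is prime, the nonzero elements of ℤ_{37} form a cyclic group of order 36.
As gcd(19, 36) = 1, raising to the 19th power is a bijection on this group: if x_1^19 ≡ x_2^19 then (x_1x_2^{−1})^19 = 1, and the only element of order dividing gcd(19, 36) = 1 is 1, so x_1 = x_2.
With ψ(0) = 0 this makes ψ injective on all of ℤ_{37}, hence bijective (finite equal-size domain and codomain). In particular ψ is surjective.
Since ψ is surjective, we find the preimage of 14. The inverse of x ↦ x^19 on (ℤ_{37})^× is x ↦ x^19, because 19·19 = 361 = 10·36 + 1 ≡ 1 (mod 36) and x^{36} = 1 for x ≠ 0 (Fermat). So ψ⁻¹(14) = 14^19 mod 37.
Repeated squaring mod 37: 14^1 ≡ 14, 14^2 ≡ 14² = 196 ≡ 11, 14^4 ≡ 11² = 121 ≡ 10, 14^8 ≡ 10² = 100 ≡ 26, 14^16 ≡ 26² = 676 ≡ 10. Since 19 = 16 + 2 + 1, 14^19 ≡ 10·11·14: 10·11 = 110 ≡ 36, then 36·14 = 504 ≡ 23. So 14^19 ≡ 23 (mod 37).
Hence ψ⁻¹(14) = 23.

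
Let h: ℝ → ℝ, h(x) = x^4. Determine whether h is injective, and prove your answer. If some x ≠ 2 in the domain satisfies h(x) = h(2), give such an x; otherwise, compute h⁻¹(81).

h(2) = 16 = (−2)^4 = h(−2) (since 4 is even), with 2 ≠ −2. So h is not injective.
For the follow-up, such an x exists: taking x = −2 ∈ ℝ gives h(−2) = 16 = h(2) with −2 ≠ 2.

-2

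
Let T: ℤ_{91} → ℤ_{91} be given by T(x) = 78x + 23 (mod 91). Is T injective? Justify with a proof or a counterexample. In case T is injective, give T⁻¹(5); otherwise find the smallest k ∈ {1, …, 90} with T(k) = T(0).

7

Recall that T is injective if T(s) = T(t) implies s = t.
We have gcd(78, 91) = 13 > 1. Taking s = 0 and t = 7: T(0) = 23 and T(7) = 78·7 + 23 = 569 ≡ 23 (mod 91).
So T(0) = T(7) while 0 ≠ 7, thus T is not injective.
Since T is not injective, we find the least positive k with T(k) = T(0): this means 78k ≡ 0 (mod 91), i.e. 91 ∣ 78k. Since gcd(78, 91) = 13, dividing through by 13 this holds exactly when 7 ∣ 6k, and as gcd(6, 7) = 1, exactly when 7 ∣ k.
The smallest positive such k is 7.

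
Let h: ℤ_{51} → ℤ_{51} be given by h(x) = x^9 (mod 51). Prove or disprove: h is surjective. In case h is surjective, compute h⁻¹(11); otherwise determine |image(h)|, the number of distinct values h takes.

Computing x^9 mod 51 for each x (by repeated squaring, reducing mod 51 at every step), the values h(0), h(1), …, h(50) are: 0, 1, 2, 48, 4, 29, 45, 10, 8, 9, 7, 23, 39, 13, 20, 15, 16, 17, 18, 19, 14, 21, 46, 11, 27, 25, 26, 24, 40, 5, 30, 37, 32, 33, 34, 35, 36, 31, 38, 12, 28, 44, 42, 43, 41, 6, 22, 47, 3, 49, 50.
Every element of ℤ_{51} appears exactly once in this list, so h is a bijection, and in particular surjective.
Since h is surjective, we read off the preimage of 11 from the same table: h(23) = 11, so h⁻¹(11) = 23.

23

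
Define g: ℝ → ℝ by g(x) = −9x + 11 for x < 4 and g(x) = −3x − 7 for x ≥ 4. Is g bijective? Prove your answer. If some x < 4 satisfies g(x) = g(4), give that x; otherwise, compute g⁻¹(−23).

Both pieces are strictly decreasing (slopes −9 and −3), so each is injective on its own interval.
The left piece maps (−∞, 4) onto (−25, ∞); the right piece maps [4, ∞) onto (−∞, −19].
These images overlap. In particular g(4) = −19 (right piece), and solving −9x + 11 = −19 on the left piece gives x = 10/3 < 4.
So g(10/3) = g(4) with 10/3 ≠ 4, and g is not injective, hence not bijective. This x = 10/3 is the requested value below 4.

10/3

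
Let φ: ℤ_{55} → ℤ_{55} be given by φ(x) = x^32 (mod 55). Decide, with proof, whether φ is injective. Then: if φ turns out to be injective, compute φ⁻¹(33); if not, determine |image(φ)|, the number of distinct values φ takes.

φ(4): Repeated squaring mod 55: 4^1 ≡ 4, 4^2 ≡ 4² = 16, 4^4 ≡ 16² = 256 ≡ 36, 4^8 ≡ 36² = 1296 ≡ 31, 4^16 ≡ 31² = 961 ≡ 26, 4^32 ≡ 26² = 676 ≡ 16. So 4^32 ≡ 16 (mod 55).
φ(7): Repeated squaring mod 55: 7^1 ≡ 7, 7^2 ≡ 7² = 49, 7^4 ≡ 49² = 2401 ≡ 36, 7^8 ≡ 36² = 1296 ≡ 31, 7^16 ≡ 31² = 961 ≡ 26, 7^32 ≡ 26² = 676 ≡ 16. So 7^32 ≡ 16 (mod 55).
So φ(4) = φ(7) = 16 while 4 ≠ 7, thus φ is not injective.
Since φ is not injective, we determine |image(φ)|. Computing x^32 mod 55 for each x (by repeated squaring, reducing mod 55 at every step), the values φ(0), φ(1), …, φ(54) are: 0, 1, 26, 31, 16, 25, 36, 16, 31, 26, 45, 11, 1, 26, 31, 5, 36, 36, 16, 31, 15, 1, 11, 1, 26, 20, 16, 36, 36, 16, 20, 26, 1, 11, 1, 15, 31, 16, 36, 36, 5, 31, 26, 1, 11, 45, 26, 31, 16, 36, 25, 16, 31, 26, 1.
The distinct values are {0, 1, 5, 11, 15, 16, 20, 25, 26, 31, 36, 45}; there are 12 of them.

12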